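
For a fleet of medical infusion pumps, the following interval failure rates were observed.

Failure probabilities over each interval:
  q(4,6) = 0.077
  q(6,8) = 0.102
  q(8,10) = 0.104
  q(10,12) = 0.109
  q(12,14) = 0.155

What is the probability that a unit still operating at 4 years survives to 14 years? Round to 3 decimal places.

0.559

The overall survival probability is (1 − 0.077) × (1 − 0.102) × (1 − 0.104) × (1 − 0.109) × (1 − 0.155).
= 0.923 × 0.898 × 0.896 × 0.891 × 0.845 = 0.559140.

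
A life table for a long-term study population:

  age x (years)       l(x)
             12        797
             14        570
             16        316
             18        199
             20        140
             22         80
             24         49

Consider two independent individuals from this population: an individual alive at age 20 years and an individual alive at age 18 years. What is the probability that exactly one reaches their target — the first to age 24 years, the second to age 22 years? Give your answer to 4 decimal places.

p₁ = l(24)/l(20) = 49/140 = 0.350000; p₂ = l(22)/l(18) = 80/199 = 0.402010.
P(exactly one) = p₁(1−p₂) + (1−p₁)p₂ = 0.209297 + 0.261307 = 0.470603.

0.4706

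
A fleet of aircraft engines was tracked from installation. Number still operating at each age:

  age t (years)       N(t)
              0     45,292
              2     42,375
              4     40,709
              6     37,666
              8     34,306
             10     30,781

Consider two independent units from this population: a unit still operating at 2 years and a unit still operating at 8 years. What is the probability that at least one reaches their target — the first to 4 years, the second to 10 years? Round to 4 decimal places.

0.9960

p₁ = N(4)/N(2) = 40,709/42,375 = 0.960684; p₂ = N(10)/N(8) = 30,781/34,306 = 0.897248.
P(at least one) = 1 − (1−p₁)(1−p₂) = 1 − 0.039316 × 0.102752 = 0.995960.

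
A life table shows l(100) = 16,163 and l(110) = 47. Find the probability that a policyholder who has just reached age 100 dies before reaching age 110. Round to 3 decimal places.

P(die before 110 | alive at 100) = 1 − l(110)/l(100) = 1 − 47/16,163 = (16,116)/16,163 = 0.997092.

0.997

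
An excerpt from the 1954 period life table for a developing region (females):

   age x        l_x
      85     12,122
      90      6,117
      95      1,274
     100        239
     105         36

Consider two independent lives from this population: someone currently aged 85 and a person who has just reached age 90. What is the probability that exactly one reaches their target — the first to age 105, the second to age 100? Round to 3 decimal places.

0.042

p₁ = l_105/l_85 = 36/12,122 = 0.002970; p₂ = l_100/l_90 = 239/6,117 = 0.039071.
P(exactly one) = p₁(1−p₂) + (1−p₁)p₂ = 0.002854 + 0.038955 = 0.041809.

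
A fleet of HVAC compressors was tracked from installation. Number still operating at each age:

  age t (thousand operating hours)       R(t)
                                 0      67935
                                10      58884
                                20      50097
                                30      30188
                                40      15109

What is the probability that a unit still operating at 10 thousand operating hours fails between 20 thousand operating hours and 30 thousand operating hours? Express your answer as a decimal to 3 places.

This is the probability of reaching 20 but not 30, conditional on being operational at 10: (R(20) − R(30)) / R(10).
= (50097 − 30188) / 58884 = 19909 / 58884 = 0.338105.

0.338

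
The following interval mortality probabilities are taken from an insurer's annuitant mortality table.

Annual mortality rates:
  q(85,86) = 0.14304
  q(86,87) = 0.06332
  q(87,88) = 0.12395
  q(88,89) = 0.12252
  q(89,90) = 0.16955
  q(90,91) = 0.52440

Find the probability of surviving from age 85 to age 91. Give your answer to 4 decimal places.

Chaining the interval survival probabilities: (1 − 0.14304) × (1 − 0.06332) × (1 − 0.12395) × (1 − 0.12252) × (1 − 0.16955) × (1 − 0.52440).
= 0.85696 × 0.93668 × 0.87605 × 0.87748 × 0.83045 × 0.47560 = 0.243710.

0.2437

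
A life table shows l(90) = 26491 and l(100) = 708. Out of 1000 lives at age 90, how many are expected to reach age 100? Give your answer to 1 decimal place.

The relevant probability is 708/26491 = 0.026726.
Expected number = 1000 × 0.026726 = 26.7.

26.7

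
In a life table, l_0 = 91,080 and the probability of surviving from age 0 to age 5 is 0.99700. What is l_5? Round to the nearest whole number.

90807

l_5 = l_0 × p = 91,080 × 0.99700 = 90807.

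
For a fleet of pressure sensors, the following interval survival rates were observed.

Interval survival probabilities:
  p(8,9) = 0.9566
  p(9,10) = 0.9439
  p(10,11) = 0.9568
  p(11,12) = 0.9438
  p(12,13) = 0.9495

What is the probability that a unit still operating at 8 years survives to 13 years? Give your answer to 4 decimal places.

0.7742

The overall survival probability is 0.9566 × 0.9439 × 0.9568 × 0.9438 × 0.9495.
= 0.774199.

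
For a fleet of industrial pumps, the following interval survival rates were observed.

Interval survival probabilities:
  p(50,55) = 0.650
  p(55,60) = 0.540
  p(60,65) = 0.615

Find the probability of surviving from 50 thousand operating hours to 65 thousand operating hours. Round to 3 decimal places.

0.216

Chaining the interval survival probabilities: 0.650 × 0.540 × 0.615.
= 0.215865.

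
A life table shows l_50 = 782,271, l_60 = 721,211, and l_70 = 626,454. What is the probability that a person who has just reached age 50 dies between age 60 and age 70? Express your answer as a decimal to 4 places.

0.1211

This is the probability of reaching 60 but not 70, conditional on being alive at 50: (l_60 − l_70) / l_50.
= (721,211 − 626,454) / 782,271 = 94,757 / 782,271 = 0.121131.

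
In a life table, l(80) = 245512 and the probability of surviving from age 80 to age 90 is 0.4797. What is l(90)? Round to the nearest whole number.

l(90) = l(80) × p = 245512 × 0.4797 = 117772.

117772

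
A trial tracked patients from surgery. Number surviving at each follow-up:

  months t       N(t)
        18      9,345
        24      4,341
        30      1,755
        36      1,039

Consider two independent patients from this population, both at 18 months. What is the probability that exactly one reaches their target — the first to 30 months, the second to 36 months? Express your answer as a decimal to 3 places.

p₁ = N(30)/N(18) = 1,755/9,345 = 0.187801; p₂ = N(36)/N(18) = 1,039/9,345 = 0.111182.
P(exactly one) = p₁(1−p₂) + (1−p₁)p₂ = 0.166921 + 0.090302 = 0.257223.

0.257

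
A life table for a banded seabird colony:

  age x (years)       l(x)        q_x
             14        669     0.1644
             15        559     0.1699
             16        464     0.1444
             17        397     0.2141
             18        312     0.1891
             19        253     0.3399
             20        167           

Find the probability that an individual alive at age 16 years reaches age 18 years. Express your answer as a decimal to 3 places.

0.672

The conditional survival probability is l(18)/l(16) = 312/464 = 0.672414.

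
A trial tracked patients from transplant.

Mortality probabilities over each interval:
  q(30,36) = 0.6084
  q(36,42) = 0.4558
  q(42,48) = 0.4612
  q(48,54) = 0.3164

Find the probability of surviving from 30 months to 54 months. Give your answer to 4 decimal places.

0.0785

Survival from 30 to 54 is the product of surviving each interval: (1 − 0.6084) × (1 − 0.4558) × (1 − 0.4612) × (1 − 0.3164).
= 0.3916 × 0.5442 × 0.5388 × 0.6836 = 0.078493.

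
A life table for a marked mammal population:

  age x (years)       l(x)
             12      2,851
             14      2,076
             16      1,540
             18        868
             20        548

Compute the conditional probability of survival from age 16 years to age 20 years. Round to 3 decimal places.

The conditional survival probability is l(20)/l(16) = 548/1,540 = 0.355844.

0.356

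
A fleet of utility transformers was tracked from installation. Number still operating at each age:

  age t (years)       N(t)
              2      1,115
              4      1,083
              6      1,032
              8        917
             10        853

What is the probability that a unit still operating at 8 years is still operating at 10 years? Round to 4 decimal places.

The conditional survival probability is N(10)/N(8) = 853/917 = 0.930207.

0.9302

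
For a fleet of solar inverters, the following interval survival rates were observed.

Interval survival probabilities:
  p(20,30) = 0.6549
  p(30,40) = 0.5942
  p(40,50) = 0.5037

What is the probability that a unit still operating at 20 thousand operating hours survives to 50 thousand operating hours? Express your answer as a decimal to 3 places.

0.196

Chaining the interval survival probabilities: 0.6549 × 0.5942 × 0.5037.
= 0.196011.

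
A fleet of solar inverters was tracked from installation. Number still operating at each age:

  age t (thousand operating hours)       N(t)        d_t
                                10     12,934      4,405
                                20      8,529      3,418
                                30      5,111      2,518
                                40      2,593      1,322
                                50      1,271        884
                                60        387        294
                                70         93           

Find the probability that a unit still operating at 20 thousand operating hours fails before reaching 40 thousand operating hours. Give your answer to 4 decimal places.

0.6960

P(fail before 40 | operational at 20) = 1 − N(40)/N(20) = 1 − 2,593/8,529 = (5,936)/8,529 = 0.695978.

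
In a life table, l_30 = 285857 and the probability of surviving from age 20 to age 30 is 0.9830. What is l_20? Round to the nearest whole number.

290801

l_20 = l_30 / p = 285857 / 0.9830 = 290801.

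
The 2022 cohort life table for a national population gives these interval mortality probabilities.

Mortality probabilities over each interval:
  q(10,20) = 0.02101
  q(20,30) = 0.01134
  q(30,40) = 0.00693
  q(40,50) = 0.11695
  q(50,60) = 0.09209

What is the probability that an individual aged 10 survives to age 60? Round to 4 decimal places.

0.7706

Survival from 10 to 60 is the product of surviving each interval: (1 − 0.02101) × (1 − 0.01134) × (1 − 0.00693) × (1 − 0.11695) × (1 − 0.09209).
= 0.97899 × 0.98866 × 0.99307 × 0.88305 × 0.90791 = 0.770607.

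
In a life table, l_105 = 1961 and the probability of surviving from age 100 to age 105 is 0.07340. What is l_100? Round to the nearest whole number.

l_100 = l_105 / p = 1961 / 0.07340 = 26717.

26717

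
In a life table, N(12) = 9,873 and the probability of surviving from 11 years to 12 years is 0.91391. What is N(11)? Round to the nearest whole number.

10803

N(11) = N(12) / p = 9,873 / 0.91391 = 10803.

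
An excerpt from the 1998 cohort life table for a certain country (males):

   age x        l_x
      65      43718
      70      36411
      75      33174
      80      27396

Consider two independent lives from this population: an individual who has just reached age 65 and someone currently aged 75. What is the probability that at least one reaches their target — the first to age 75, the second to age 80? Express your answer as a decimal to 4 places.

p₁ = l_75/l_65 = 33174/43718 = 0.758818; p₂ = l_80/l_75 = 27396/33174 = 0.825827.
P(at least one) = 1 − (1−p₁)(1−p₂) = 1 − 0.241182 × 0.174173 = 0.957993.

0.9580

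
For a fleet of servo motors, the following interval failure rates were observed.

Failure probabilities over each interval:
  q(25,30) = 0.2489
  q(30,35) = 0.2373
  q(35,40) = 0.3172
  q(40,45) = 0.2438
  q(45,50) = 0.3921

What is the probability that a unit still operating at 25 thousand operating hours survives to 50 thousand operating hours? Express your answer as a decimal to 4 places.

0.1798

P(survive 25→50) = (1 − 0.2489) × (1 − 0.2373) × (1 − 0.3172) × (1 − 0.2438) × (1 − 0.3921).
= 0.7511 × 0.7627 × 0.6828 × 0.7562 × 0.6079 = 0.179810.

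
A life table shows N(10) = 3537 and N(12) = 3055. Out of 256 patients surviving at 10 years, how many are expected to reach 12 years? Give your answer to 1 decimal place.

The relevant probability is 3055/3537 = 0.863726.
Expected number = 256 × 0.863726 = 221.1.

221.1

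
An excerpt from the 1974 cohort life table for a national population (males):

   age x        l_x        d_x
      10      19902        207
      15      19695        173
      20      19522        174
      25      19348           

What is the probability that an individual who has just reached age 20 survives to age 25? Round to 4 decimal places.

We want 5p20 = l_25/l_20.
The conditional survival probability is l_25/l_20 = 19348/19522 = 0.991087.

0.9911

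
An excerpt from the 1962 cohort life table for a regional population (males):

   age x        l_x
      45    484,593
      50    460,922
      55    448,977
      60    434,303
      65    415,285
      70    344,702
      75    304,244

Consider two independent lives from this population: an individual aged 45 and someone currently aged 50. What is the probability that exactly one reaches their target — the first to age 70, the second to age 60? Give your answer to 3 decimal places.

0.313

p₁ = l_70/l_45 = 344,702/484,593 = 0.711323; p₂ = l_60/l_50 = 434,303/460,922 = 0.942248.
P(exactly one) = p₁(1−p₂) + (1−p₁)p₂ = 0.041080 + 0.272005 = 0.313086.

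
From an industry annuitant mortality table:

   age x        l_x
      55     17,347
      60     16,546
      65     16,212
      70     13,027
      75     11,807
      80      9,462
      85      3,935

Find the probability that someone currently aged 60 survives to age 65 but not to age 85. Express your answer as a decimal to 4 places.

We want 5|20q60 = (l_65 − l_85)/l_60.
This is the probability of reaching 65 but not 85, conditional on being alive at 60: (l_65 − l_85) / l_60.
= (16,212 − 3,935) / 16,546 = 12,277 / 16,546 = 0.741992.

0.7420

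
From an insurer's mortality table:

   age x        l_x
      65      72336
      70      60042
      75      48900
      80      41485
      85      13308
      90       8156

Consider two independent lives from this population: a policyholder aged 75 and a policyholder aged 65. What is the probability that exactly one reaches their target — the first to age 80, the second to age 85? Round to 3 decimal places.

0.720

p₁ = l_80/l_75 = 41485/48900 = 0.848364; p₂ = l_85/l_65 = 13308/72336 = 0.183975.
P(exactly one) = p₁(1−p₂) + (1−p₁)p₂ = 0.692286 + 0.027897 = 0.720183.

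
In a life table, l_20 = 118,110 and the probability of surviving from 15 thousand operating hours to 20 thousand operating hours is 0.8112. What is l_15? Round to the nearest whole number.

l_15 = l_20 / p = 118,110 / 0.8112 = 145599.

145599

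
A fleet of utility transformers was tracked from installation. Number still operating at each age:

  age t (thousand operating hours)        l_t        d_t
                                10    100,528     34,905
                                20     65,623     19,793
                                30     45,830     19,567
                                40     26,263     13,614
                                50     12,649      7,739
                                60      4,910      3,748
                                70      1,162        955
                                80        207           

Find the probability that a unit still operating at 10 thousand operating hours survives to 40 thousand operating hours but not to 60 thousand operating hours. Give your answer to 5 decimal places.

This is the probability of reaching 40 but not 60, conditional on being operational at 10: (l_40 − l_60) / l_10.
= (26,263 − 4,910) / 100,528 = 21,353 / 100,528 = 0.212408.

0.21241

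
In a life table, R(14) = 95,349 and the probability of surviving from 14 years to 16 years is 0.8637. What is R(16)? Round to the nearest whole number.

82353

R(16) = R(14) × p = 95,349 × 0.8637 = 82353.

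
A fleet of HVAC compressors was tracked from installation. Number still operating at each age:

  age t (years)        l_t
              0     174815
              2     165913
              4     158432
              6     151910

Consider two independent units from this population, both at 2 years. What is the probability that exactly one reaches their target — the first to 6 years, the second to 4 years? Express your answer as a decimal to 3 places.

0.122

p₁ = l_6/l_2 = 151910/165913 = 0.915600; p₂ = l_4/l_2 = 158432/165913 = 0.954910.
P(exactly one) = p₁(1−p₂) + (1−p₁)p₂ = 0.041284 + 0.080594 = 0.121879.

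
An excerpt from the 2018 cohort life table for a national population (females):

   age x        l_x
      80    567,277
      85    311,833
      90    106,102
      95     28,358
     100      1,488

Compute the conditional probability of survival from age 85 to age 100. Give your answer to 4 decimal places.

0.0048

We want 15p85 = l_100/l_85.
The conditional survival probability is l_100/l_85 = 1,488/311,833 = 0.004772.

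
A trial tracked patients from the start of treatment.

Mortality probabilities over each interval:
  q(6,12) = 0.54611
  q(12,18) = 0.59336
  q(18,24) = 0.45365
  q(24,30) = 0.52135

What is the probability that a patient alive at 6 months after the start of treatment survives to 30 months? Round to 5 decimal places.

0.04827

Chaining the interval survival probabilities: (1 − 0.54611) × (1 − 0.59336) × (1 − 0.45365) × (1 − 0.52135).
= 0.45389 × 0.40664 × 0.54635 × 0.47865 = 0.048267.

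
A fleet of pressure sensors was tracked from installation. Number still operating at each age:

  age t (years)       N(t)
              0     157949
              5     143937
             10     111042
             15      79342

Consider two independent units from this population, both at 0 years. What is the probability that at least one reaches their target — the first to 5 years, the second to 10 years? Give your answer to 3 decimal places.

0.974

p₁ = N(5)/N(0) = 143937/157949 = 0.911288; p₂ = N(10)/N(0) = 111042/157949 = 0.703024.
P(at least one) = 1 − (1−p₁)(1−p₂) = 1 − 0.088712 × 0.296976 = 0.973655.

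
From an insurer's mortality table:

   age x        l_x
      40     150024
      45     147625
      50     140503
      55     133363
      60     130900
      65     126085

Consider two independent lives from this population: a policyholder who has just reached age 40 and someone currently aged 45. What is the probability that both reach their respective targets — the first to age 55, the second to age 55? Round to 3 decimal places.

p₁ = l_55/l_40 = 133363/150024 = 0.888944; p₂ = l_55/l_45 = 133363/147625 = 0.903390.
P(both) = p₁ × p₂ = 0.888944 × 0.903390 = 0.803063.

0.803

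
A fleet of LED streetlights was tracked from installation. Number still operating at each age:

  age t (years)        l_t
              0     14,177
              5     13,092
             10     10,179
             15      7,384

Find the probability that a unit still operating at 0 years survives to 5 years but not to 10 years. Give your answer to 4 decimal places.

0.2055

This is the probability of reaching 5 but not 10, conditional on being operational at 0: (l_5 − l_10) / l_0.
= (13,092 − 10,179) / 14,177 = 2,913 / 14,177 = 0.205474.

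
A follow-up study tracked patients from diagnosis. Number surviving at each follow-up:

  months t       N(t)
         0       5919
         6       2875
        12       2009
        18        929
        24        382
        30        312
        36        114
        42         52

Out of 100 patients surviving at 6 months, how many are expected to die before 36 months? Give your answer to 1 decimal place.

96.0

The relevant probability is 1 − 114/2875 = 0.960348.
Expected number = 100 × 0.960348 = 96.0.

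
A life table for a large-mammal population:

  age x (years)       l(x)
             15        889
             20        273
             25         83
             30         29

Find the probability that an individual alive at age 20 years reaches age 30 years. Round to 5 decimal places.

0.10623

The conditional survival probability is l(30)/l(20) = 29/273 = 0.106227.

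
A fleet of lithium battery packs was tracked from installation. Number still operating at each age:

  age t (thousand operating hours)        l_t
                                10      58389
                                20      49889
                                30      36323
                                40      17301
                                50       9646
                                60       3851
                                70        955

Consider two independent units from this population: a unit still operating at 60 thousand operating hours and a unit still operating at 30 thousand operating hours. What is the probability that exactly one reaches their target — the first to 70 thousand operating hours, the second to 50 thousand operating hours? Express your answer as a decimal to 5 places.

0.38184

p₁ = l_70/l_60 = 955/3851 = 0.247988; p₂ = l_50/l_30 = 9646/36323 = 0.265562.
P(exactly one) = p₁(1−p₂) + (1−p₁)p₂ = 0.182132 + 0.199706 = 0.381838.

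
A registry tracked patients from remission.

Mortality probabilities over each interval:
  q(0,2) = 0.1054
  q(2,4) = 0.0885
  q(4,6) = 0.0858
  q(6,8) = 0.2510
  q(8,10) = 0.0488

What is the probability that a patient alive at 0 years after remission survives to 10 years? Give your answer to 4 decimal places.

Survival from 0 to 10 is the product of surviving each interval: (1 − 0.1054) × (1 − 0.0885) × (1 − 0.0858) × (1 − 0.2510) × (1 − 0.0488).
= 0.8946 × 0.9115 × 0.9142 × 0.7490 × 0.9512 = 0.531105.

0.5311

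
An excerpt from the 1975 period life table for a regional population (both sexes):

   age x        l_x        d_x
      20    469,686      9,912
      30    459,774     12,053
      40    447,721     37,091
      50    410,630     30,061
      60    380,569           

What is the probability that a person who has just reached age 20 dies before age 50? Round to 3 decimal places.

P(die before 50 | alive at 20) = 1 − l_50/l_20 = 1 − 410,630/469,686 = (59,056)/469,686 = 0.125735.

0.126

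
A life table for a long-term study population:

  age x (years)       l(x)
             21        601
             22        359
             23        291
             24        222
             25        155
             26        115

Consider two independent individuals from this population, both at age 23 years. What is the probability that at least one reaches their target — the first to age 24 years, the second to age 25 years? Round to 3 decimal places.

p₁ = l(24)/l(23) = 222/291 = 0.762887; p₂ = l(25)/l(23) = 155/291 = 0.532646.
P(at least one) = 1 − (1−p₁)(1−p₂) = 1 − 0.237113 × 0.467354 = 0.889184.

0.889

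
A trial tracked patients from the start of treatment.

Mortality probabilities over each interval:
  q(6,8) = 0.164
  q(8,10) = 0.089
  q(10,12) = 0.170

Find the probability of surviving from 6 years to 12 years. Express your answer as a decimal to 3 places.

0.632

P(survive 6→12) = (1 − 0.164) × (1 − 0.089) × (1 − 0.170).
= 0.836 × 0.911 × 0.830 = 0.632125.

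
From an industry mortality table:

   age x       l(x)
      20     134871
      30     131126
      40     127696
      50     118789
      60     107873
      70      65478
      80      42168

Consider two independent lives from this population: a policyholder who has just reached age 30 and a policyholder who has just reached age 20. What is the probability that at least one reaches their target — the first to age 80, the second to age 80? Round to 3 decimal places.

p₁ = l(80)/l(30) = 42168/131126 = 0.321584; p₂ = l(80)/l(20) = 42168/134871 = 0.312654.
P(at least one) = 1 − (1−p₁)(1−p₂) = 1 − 0.678416 × 0.687346 = 0.533693.

0.534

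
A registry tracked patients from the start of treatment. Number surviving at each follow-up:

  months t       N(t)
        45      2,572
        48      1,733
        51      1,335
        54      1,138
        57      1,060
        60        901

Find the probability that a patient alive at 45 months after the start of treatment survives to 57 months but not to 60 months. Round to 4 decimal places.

This is the probability of reaching 57 but not 60, conditional on being alive at 45: (N(57) − N(60)) / N(45).
= (1,060 − 901) / 2,572 = 159 / 2,572 = 0.061820.

0.0618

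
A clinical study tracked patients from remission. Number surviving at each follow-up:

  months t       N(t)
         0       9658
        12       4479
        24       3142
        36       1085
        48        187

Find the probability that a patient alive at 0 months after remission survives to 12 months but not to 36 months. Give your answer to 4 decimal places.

This is the probability of reaching 12 but not 36, conditional on being alive at 0: (N(12) − N(36)) / N(0).
= (4479 − 1085) / 9658 = 3394 / 9658 = 0.351419.

0.3514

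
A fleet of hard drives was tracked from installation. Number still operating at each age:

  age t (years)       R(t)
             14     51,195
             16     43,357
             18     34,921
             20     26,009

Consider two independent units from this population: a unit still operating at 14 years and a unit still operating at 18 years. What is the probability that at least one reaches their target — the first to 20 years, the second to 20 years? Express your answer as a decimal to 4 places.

p₁ = R(20)/R(14) = 26,009/51,195 = 0.508038; p₂ = R(20)/R(18) = 26,009/34,921 = 0.744795.
P(at least one) = 1 − (1−p₁)(1−p₂) = 1 − 0.491962 × 0.255205 = 0.874449.

0.8744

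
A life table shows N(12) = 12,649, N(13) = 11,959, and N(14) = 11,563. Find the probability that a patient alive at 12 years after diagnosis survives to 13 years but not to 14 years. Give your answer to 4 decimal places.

0.0313

This is the probability of reaching 13 but not 14, conditional on being alive at 12: (N(13) − N(14)) / N(12).
= (11,959 − 11,563) / 12,649 = 396 / 12,649 = 0.031307.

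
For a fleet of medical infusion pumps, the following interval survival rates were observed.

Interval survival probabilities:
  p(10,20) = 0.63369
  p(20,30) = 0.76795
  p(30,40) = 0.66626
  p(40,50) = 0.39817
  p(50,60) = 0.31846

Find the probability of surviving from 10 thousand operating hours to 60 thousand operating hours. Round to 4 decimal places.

Survival from 10 to 60 is the product of surviving each interval: 0.63369 × 0.76795 × 0.66626 × 0.39817 × 0.31846.
= 0.041113.

0.0411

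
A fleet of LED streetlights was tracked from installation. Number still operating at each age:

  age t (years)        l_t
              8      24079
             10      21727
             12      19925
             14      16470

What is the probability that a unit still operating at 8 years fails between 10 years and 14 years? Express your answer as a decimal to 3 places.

This is the probability of reaching 10 but not 14, conditional on being operational at 8: (l_10 − l_14) / l_8.
= (21727 − 16470) / 24079 = 5257 / 24079 = 0.218323.

0.218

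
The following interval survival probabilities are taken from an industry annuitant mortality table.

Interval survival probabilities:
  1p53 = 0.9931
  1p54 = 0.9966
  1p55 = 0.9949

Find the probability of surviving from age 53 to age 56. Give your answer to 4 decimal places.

3p53 = 0.9931 × 0.9966 × 0.9949.
= 0.984676.

0.9847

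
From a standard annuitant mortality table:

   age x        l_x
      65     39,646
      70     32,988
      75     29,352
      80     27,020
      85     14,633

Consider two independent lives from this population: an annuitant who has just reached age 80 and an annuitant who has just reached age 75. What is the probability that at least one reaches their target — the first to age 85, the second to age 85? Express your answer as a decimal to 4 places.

0.7701

p₁ = l_85/l_80 = 14,633/27,020 = 0.541562; p₂ = l_85/l_75 = 14,633/29,352 = 0.498535.
P(at least one) = 1 − (1−p₁)(1−p₂) = 1 − 0.458438 × 0.501465 = 0.770109.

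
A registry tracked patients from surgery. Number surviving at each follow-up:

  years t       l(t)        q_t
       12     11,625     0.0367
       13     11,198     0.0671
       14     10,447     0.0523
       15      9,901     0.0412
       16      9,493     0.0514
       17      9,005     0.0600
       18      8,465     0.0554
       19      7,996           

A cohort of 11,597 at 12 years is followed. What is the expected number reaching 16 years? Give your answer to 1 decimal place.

The relevant probability is 9,493/11,625 = 0.816602.
Expected number = 11,597 × 0.816602 = 9470.1.

9470.1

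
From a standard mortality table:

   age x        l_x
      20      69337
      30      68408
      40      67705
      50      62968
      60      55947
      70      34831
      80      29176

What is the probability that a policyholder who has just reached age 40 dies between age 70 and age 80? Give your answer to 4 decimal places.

0.0835

We want 30|10q40 = (l_70 − l_80)/l_40.
This is the probability of reaching 70 but not 80, conditional on being alive at 40: (l_70 − l_80) / l_40.
= (34831 − 29176) / 67705 = 5655 / 67705 = 0.083524.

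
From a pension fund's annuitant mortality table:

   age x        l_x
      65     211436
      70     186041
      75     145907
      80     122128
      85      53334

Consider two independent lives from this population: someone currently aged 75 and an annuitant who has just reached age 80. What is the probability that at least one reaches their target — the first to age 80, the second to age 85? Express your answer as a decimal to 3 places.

p₁ = l_80/l_75 = 122128/145907 = 0.837026; p₂ = l_85/l_80 = 53334/122128 = 0.436706.
P(at least one) = 1 − (1−p₁)(1−p₂) = 1 − 0.162974 × 0.563294 = 0.908198.

0.908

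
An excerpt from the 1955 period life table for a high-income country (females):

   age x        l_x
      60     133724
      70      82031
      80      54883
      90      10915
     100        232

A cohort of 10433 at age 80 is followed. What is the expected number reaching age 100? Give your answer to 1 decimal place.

44.1

The relevant probability is 232/54883 = 0.004227.
Expected number = 10433 × 0.004227 = 44.1.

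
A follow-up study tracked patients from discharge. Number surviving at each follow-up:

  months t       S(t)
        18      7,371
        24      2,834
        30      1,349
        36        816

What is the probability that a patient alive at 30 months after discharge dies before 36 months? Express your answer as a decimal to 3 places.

P(die before 36 | alive at 30) = 1 − S(36)/S(30) = 1 − 816/1,349 = (533)/1,349 = 0.395107.

0.395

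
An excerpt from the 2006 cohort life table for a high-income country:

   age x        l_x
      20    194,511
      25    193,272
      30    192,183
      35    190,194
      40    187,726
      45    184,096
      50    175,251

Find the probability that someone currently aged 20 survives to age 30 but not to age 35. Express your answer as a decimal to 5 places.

0.01023

We want 10|5q20 = (l_30 − l_35)/l_20.
This is the probability of reaching 30 but not 35, conditional on being alive at 20: (l_30 − l_35) / l_20.
= (192,183 − 190,194) / 194,511 = 1,989 / 194,511 = 0.010226.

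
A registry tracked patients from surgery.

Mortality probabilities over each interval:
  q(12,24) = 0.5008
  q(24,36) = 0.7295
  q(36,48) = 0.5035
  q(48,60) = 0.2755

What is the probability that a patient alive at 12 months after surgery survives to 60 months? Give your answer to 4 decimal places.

Chaining the interval survival probabilities: (1 − 0.5008) × (1 − 0.7295) × (1 − 0.5035) × (1 − 0.2755).
= 0.4992 × 0.2705 × 0.4965 × 0.7245 = 0.048574.

0.0486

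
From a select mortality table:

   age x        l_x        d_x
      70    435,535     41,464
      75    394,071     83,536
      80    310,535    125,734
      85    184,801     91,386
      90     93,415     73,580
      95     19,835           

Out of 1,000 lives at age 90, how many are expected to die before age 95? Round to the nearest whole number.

788

The relevant probability is 1 − 19,835/93,415 = 0.787668.
Expected number = 1,000 × 0.787668 = 788.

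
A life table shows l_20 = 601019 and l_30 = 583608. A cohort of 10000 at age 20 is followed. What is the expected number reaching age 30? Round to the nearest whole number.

The relevant probability is 583608/601019 = 0.971031.
Expected number = 10000 × 0.971031 = 9710.

9710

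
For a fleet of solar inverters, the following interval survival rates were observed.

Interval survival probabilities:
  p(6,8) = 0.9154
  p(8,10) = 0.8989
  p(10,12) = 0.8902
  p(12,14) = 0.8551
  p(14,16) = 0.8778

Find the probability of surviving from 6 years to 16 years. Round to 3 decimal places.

0.550

P(survive 6→16) = 0.9154 × 0.8989 × 0.8902 × 0.8551 × 0.8778.
= 0.549822.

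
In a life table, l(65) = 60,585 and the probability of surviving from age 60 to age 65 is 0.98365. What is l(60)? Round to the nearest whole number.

61592

l(60) = l(65) / p = 60,585 / 0.98365 = 61592.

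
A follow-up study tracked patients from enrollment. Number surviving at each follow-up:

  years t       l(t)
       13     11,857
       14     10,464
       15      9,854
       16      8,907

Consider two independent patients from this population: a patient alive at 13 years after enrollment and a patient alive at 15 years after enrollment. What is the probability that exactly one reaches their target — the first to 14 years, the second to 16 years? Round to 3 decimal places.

0.191

p₁ = l(14)/l(13) = 10,464/11,857 = 0.882517; p₂ = l(16)/l(15) = 8,907/9,854 = 0.903897.
P(exactly one) = p₁(1−p₂) + (1−p₁)p₂ = 0.084813 + 0.106193 = 0.191005.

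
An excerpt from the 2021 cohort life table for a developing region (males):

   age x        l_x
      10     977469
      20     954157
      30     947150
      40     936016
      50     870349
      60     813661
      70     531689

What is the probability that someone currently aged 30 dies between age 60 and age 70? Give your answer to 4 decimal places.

We want 30|10q30 = (l_60 − l_70)/l_30.
This is the probability of reaching 60 but not 70, conditional on being alive at 30: (l_60 − l_70) / l_30.
= (813661 − 531689) / 947150 = 281972 / 947150 = 0.297706.

0.2977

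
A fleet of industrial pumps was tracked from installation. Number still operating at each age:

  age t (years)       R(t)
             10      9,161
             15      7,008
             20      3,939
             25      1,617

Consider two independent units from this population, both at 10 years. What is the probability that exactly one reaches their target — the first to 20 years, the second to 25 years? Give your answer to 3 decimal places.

p₁ = R(20)/R(10) = 3,939/9,161 = 0.429975; p₂ = R(25)/R(10) = 1,617/9,161 = 0.176509.
P(exactly one) = p₁(1−p₂) + (1−p₁)p₂ = 0.354081 + 0.100615 = 0.454695.

0.455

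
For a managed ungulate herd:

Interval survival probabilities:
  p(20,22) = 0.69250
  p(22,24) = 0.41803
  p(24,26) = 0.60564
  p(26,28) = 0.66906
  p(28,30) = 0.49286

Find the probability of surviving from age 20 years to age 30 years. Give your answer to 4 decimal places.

Survival from 20 to 30 is the product of surviving each interval: 0.69250 × 0.41803 × 0.60564 × 0.66906 × 0.49286.
= 0.057814.

0.0578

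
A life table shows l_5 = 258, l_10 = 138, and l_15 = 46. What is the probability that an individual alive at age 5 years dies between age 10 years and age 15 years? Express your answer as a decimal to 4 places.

This is the probability of reaching 10 but not 15, conditional on being alive at 5: (l_10 − l_15) / l_5.
= (138 − 46) / 258 = 92 / 258 = 0.356589.

0.3566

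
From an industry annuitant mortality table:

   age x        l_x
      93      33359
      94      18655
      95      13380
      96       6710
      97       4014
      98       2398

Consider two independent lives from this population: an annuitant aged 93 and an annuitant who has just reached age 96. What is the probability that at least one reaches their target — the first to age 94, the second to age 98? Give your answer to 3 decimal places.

p₁ = l_94/l_93 = 18655/33359 = 0.559219; p₂ = l_98/l_96 = 2398/6710 = 0.357377.
P(at least one) = 1 − (1−p₁)(1−p₂) = 1 − 0.440781 × 0.642623 = 0.716744.

0.717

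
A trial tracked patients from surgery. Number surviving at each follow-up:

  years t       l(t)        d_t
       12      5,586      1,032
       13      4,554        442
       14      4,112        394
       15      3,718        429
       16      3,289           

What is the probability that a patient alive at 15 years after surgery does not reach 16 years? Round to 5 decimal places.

P(die before 16 | alive at 15) = 1 − l(16)/l(15) = 1 − 3,289/3,718 = (429)/3,718 = 0.115385.

0.11538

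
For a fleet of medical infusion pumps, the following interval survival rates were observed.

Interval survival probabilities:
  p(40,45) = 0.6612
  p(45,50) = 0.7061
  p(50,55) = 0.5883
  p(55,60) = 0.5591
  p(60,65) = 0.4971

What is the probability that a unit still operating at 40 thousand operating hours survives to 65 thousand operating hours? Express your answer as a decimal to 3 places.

0.076

The overall survival probability is 0.6612 × 0.7061 × 0.5883 × 0.5591 × 0.4971.
= 0.076336.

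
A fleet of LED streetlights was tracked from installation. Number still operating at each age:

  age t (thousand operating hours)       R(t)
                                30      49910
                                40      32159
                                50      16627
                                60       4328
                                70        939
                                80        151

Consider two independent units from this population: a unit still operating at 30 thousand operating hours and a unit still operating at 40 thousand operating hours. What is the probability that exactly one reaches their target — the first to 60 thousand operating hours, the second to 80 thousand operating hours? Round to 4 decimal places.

0.0906

p₁ = R(60)/R(30) = 4328/49910 = 0.086716; p₂ = R(80)/R(40) = 151/32159 = 0.004695.
P(exactly one) = p₁(1−p₂) + (1−p₁)p₂ = 0.086309 + 0.004288 = 0.090597.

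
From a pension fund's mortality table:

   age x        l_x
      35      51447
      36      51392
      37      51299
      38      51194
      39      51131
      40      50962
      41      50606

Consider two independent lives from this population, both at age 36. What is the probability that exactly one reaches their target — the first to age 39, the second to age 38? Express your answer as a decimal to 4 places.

0.0089

p₁ = l_39/l_36 = 51131/51392 = 0.994921; p₂ = l_38/l_36 = 51194/51392 = 0.996147.
P(exactly one) = p₁(1−p₂) + (1−p₁)p₂ = 0.003833 + 0.005059 = 0.008893.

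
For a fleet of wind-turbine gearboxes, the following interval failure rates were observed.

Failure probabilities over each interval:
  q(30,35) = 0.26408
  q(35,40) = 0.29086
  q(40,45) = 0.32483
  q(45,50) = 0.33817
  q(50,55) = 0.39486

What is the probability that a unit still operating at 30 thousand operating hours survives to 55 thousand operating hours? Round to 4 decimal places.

P(survive 30→55) = (1 − 0.26408) × (1 − 0.29086) × (1 − 0.32483) × (1 − 0.33817) × (1 − 0.39486).
= 0.73592 × 0.70914 × 0.67517 × 0.66183 × 0.60514 = 0.141117.

0.1411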